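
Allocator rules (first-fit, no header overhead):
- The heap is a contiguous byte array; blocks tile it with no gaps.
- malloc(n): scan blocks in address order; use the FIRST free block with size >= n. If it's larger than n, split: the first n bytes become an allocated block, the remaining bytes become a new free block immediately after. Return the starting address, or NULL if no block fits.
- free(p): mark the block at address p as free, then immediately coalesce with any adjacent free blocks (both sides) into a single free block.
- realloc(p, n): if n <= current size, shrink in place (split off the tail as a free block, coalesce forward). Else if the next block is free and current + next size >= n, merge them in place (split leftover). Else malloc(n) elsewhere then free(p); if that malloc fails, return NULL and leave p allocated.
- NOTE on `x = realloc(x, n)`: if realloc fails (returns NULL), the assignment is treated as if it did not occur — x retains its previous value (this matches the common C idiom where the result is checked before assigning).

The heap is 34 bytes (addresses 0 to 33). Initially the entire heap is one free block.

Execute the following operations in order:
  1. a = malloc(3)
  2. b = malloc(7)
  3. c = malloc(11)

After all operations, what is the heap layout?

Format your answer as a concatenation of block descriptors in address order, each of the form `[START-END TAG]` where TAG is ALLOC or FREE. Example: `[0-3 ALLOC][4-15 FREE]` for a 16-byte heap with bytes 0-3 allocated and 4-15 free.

Op 1: a = malloc(3) -> a = 0; heap: [0-2 ALLOC][3-33 FREE]
Op 2: b = malloc(7) -> b = 3; heap: [0-2 ALLOC][3-9 ALLOC][10-33 FREE]
Op 3: c = malloc(11) -> c = 10; heap: [0-2 ALLOC][3-9 ALLOC][10-20 ALLOC][21-33 FREE]

Answer: [0-2 ALLOC][3-9 ALLOC][10-20 ALLOC][21-33 FREE]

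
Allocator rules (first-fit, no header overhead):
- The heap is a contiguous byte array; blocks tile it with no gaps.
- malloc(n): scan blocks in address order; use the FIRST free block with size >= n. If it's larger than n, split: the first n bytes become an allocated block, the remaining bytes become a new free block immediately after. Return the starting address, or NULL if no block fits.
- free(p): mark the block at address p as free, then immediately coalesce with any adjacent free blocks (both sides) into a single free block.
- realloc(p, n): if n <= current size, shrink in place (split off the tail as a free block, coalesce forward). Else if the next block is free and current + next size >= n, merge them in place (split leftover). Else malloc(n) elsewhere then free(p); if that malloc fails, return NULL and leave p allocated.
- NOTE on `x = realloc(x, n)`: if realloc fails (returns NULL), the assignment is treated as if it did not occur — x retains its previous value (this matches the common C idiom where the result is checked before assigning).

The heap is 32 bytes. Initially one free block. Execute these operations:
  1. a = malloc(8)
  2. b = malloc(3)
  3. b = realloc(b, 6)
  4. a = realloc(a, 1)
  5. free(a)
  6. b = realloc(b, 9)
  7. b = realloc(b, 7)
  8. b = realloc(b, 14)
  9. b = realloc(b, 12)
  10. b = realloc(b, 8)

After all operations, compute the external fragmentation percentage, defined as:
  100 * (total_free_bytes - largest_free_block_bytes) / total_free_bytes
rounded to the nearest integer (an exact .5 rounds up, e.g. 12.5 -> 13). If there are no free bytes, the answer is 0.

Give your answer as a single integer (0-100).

Op 1: a = malloc(8) -> a = 0; heap: [0-7 ALLOC][8-31 FREE]
Op 2: b = malloc(3) -> b = 8; heap: [0-7 ALLOC][8-10 ALLOC][11-31 FREE]
Op 3: b = realloc(b, 6) -> b = 8; heap: [0-7 ALLOC][8-13 ALLOC][14-31 FREE]
Op 4: a = realloc(a, 1) -> a = 0; heap: [0-0 ALLOC][1-7 FREE][8-13 ALLOC][14-31 FREE]
Op 5: free(a) -> (freed a); heap: [0-7 FREE][8-13 ALLOC][14-31 FREE]
Op 6: b = realloc(b, 9) -> b = 8; heap: [0-7 FREE][8-16 ALLOC][17-31 FREE]
Op 7: b = realloc(b, 7) -> b = 8; heap: [0-7 FREE][8-14 ALLOC][15-31 FREE]
Op 8: b = realloc(b, 14) -> b = 8; heap: [0-7 FREE][8-21 ALLOC][22-31 FREE]
Op 9: b = realloc(b, 12) -> b = 8; heap: [0-7 FREE][8-19 ALLOC][20-31 FREE]
Op 10: b = realloc(b, 8) -> b = 8; heap: [0-7 FREE][8-15 ALLOC][16-31 FREE]
Free blocks: [8 16] total_free=24 largest=16 -> 100*(24-16)/24 = 800/24 ≈ 33.333 -> rounds to 33

Answer: 33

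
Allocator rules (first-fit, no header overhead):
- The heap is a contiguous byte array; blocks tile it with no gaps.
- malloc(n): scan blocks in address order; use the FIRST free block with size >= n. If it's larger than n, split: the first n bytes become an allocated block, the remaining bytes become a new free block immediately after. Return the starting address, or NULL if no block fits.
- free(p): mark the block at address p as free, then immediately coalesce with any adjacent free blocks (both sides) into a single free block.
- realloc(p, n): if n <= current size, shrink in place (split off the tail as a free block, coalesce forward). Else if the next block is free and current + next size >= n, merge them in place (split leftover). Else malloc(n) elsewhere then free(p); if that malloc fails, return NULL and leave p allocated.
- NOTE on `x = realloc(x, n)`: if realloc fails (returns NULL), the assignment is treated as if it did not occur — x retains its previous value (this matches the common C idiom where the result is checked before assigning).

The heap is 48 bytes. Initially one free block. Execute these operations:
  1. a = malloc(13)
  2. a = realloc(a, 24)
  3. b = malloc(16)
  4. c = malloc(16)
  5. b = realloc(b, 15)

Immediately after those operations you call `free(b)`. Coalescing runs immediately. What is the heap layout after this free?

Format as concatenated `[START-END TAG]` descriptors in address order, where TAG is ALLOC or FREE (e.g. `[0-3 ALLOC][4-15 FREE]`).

Op 1: a = malloc(13) -> a = 0; heap: [0-12 ALLOC][13-47 FREE]
Op 2: a = realloc(a, 24) -> a = 0; heap: [0-23 ALLOC][24-47 FREE]
Op 3: b = malloc(16) -> b = 24; heap: [0-23 ALLOC][24-39 ALLOC][40-47 FREE]
Op 4: c = malloc(16) -> c = NULL; heap: [0-23 ALLOC][24-39 ALLOC][40-47 FREE]
Op 5: b = realloc(b, 15) -> b = 24; heap: [0-23 ALLOC][24-38 ALLOC][39-47 FREE]
free(b): b = 24 -> block [24-38 ALLOC]; mark free, coalesce with adjacent free neighbors -> [0-23 ALLOC][24-47 FREE]

Answer: [0-23 ALLOC][24-47 FREE]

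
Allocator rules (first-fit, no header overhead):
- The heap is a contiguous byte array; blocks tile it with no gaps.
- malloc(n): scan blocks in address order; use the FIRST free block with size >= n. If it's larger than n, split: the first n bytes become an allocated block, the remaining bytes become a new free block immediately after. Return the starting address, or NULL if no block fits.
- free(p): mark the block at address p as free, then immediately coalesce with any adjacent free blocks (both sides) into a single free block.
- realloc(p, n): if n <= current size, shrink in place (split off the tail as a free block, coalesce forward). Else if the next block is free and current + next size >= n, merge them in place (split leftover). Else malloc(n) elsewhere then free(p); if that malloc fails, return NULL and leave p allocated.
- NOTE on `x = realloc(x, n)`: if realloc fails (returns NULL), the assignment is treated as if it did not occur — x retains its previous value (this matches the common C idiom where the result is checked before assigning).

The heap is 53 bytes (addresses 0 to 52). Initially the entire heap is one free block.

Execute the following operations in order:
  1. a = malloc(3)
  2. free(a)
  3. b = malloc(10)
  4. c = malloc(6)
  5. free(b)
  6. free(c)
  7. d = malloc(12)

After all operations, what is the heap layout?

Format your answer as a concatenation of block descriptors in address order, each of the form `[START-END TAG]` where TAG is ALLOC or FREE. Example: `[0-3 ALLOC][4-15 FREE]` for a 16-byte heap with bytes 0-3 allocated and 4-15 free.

Answer: [0-11 ALLOC][12-52 FREE]

Derivation:
Op 1: a = malloc(3) -> a = 0; heap: [0-2 ALLOC][3-52 FREE]
Op 2: free(a) -> (freed a); heap: [0-52 FREE]
Op 3: b = malloc(10) -> b = 0; heap: [0-9 ALLOC][10-52 FREE]
Op 4: c = malloc(6) -> c = 10; heap: [0-9 ALLOC][10-15 ALLOC][16-52 FREE]
Op 5: free(b) -> (freed b); heap: [0-9 FREE][10-15 ALLOC][16-52 FREE]
Op 6: free(c) -> (freed c); heap: [0-52 FREE]
Op 7: d = malloc(12) -> d = 0; heap: [0-11 ALLOC][12-52 FREE]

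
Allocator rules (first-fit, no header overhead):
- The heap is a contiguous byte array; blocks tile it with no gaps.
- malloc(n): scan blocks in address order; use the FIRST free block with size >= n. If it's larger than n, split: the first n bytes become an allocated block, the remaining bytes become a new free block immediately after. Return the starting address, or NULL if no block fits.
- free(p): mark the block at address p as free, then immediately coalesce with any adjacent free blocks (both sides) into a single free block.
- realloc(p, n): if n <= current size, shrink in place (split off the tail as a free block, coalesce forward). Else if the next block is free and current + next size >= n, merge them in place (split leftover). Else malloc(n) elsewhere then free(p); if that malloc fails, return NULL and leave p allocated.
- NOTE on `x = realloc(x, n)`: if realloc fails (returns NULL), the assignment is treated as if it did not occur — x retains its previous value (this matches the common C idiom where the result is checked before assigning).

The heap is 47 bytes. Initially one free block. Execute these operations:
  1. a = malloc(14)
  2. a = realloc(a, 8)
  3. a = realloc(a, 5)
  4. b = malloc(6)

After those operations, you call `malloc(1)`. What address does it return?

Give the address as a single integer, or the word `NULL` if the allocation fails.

Answer: 11

Derivation:
Op 1: a = malloc(14) -> a = 0; heap: [0-13 ALLOC][14-46 FREE]
Op 2: a = realloc(a, 8) -> a = 0; heap: [0-7 ALLOC][8-46 FREE]
Op 3: a = realloc(a, 5) -> a = 0; heap: [0-4 ALLOC][5-46 FREE]
Op 4: b = malloc(6) -> b = 5; heap: [0-4 ALLOC][5-10 ALLOC][11-46 FREE]
malloc(1): first-fit scan over [0-4 ALLOC][5-10 ALLOC][11-46 FREE] -> 11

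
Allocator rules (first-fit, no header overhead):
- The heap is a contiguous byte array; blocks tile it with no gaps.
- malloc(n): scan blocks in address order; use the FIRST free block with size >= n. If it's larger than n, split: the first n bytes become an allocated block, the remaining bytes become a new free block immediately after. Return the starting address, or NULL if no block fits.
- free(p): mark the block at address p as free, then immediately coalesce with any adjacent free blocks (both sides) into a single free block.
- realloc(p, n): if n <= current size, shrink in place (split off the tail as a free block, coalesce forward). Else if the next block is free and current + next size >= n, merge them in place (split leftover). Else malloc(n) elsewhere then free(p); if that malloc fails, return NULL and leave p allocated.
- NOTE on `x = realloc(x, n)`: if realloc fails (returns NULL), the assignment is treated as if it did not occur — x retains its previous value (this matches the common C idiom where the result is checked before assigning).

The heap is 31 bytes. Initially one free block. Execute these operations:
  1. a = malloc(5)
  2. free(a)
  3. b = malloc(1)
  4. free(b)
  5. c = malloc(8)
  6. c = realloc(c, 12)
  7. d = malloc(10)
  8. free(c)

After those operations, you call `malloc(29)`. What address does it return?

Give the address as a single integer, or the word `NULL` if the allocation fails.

Op 1: a = malloc(5) -> a = 0; heap: [0-4 ALLOC][5-30 FREE]
Op 2: free(a) -> (freed a); heap: [0-30 FREE]
Op 3: b = malloc(1) -> b = 0; heap: [0-0 ALLOC][1-30 FREE]
Op 4: free(b) -> (freed b); heap: [0-30 FREE]
Op 5: c = malloc(8) -> c = 0; heap: [0-7 ALLOC][8-30 FREE]
Op 6: c = realloc(c, 12) -> c = 0; heap: [0-11 ALLOC][12-30 FREE]
Op 7: d = malloc(10) -> d = 12; heap: [0-11 ALLOC][12-21 ALLOC][22-30 FREE]
Op 8: free(c) -> (freed c); heap: [0-11 FREE][12-21 ALLOC][22-30 FREE]
malloc(29): first-fit scan over [0-11 FREE][12-21 ALLOC][22-30 FREE] -> NULL

Answer: NULL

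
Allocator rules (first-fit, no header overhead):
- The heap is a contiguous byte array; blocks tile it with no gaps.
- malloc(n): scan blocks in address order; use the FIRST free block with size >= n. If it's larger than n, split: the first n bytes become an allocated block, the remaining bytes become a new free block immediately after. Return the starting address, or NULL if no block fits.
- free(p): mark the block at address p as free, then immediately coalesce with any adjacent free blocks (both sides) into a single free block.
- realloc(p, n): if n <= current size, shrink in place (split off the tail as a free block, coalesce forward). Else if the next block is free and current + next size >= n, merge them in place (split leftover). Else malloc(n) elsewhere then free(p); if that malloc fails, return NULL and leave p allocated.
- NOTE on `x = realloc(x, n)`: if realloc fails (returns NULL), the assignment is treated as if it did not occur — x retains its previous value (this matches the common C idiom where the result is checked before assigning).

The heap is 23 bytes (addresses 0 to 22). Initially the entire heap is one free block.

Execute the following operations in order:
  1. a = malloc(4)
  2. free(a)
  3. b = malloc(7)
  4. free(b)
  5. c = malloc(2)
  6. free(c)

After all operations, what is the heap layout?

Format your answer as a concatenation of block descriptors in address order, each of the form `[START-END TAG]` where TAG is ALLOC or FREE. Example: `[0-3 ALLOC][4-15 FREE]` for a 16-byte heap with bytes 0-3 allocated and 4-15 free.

Op 1: a = malloc(4) -> a = 0; heap: [0-3 ALLOC][4-22 FREE]
Op 2: free(a) -> (freed a); heap: [0-22 FREE]
Op 3: b = malloc(7) -> b = 0; heap: [0-6 ALLOC][7-22 FREE]
Op 4: free(b) -> (freed b); heap: [0-22 FREE]
Op 5: c = malloc(2) -> c = 0; heap: [0-1 ALLOC][2-22 FREE]
Op 6: free(c) -> (freed c); heap: [0-22 FREE]

Answer: [0-22 FREE]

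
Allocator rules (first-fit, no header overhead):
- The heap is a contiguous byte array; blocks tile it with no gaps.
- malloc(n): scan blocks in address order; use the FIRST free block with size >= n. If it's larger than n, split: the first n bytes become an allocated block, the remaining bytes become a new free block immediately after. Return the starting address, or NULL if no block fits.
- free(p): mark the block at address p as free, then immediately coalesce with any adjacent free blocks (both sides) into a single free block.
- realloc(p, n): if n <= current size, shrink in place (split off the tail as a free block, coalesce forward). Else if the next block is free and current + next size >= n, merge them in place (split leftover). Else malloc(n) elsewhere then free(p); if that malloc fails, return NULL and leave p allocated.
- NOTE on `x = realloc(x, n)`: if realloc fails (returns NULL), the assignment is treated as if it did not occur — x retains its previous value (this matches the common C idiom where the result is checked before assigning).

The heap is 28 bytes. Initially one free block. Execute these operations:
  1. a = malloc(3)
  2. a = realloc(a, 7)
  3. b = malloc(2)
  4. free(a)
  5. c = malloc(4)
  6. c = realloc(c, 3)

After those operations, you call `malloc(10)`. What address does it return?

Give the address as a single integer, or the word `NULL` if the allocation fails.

Answer: 9

Derivation:
Op 1: a = malloc(3) -> a = 0; heap: [0-2 ALLOC][3-27 FREE]
Op 2: a = realloc(a, 7) -> a = 0; heap: [0-6 ALLOC][7-27 FREE]
Op 3: b = malloc(2) -> b = 7; heap: [0-6 ALLOC][7-8 ALLOC][9-27 FREE]
Op 4: free(a) -> (freed a); heap: [0-6 FREE][7-8 ALLOC][9-27 FREE]
Op 5: c = malloc(4) -> c = 0; heap: [0-3 ALLOC][4-6 FREE][7-8 ALLOC][9-27 FREE]
Op 6: c = realloc(c, 3) -> c = 0; heap: [0-2 ALLOC][3-6 FREE][7-8 ALLOC][9-27 FREE]
malloc(10): first-fit scan over [0-2 ALLOC][3-6 FREE][7-8 ALLOC][9-27 FREE] -> 9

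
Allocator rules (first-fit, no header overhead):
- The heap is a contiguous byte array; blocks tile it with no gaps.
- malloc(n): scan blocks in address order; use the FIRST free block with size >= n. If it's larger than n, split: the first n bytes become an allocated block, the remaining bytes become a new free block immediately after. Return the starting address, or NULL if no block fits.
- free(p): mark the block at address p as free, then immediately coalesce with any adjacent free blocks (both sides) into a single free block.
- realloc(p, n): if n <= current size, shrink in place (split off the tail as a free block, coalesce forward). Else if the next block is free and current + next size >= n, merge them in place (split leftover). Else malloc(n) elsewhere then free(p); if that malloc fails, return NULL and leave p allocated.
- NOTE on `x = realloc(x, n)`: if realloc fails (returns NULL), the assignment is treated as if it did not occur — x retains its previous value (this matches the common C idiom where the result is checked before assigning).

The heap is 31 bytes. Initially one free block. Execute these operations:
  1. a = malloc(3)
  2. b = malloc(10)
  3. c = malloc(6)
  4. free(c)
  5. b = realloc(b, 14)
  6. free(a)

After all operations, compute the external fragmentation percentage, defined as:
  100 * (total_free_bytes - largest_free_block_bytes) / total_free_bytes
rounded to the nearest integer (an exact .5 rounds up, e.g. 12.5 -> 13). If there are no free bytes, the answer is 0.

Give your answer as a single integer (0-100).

Answer: 18

Derivation:
Op 1: a = malloc(3) -> a = 0; heap: [0-2 ALLOC][3-30 FREE]
Op 2: b = malloc(10) -> b = 3; heap: [0-2 ALLOC][3-12 ALLOC][13-30 FREE]
Op 3: c = malloc(6) -> c = 13; heap: [0-2 ALLOC][3-12 ALLOC][13-18 ALLOC][19-30 FREE]
Op 4: free(c) -> (freed c); heap: [0-2 ALLOC][3-12 ALLOC][13-30 FREE]
Op 5: b = realloc(b, 14) -> b = 3; heap: [0-2 ALLOC][3-16 ALLOC][17-30 FREE]
Op 6: free(a) -> (freed a); heap: [0-2 FREE][3-16 ALLOC][17-30 FREE]
Free blocks: [3 14] total_free=17 largest=14 -> 100*(17-14)/17 = 300/17 ≈ 17.647 -> rounds to 18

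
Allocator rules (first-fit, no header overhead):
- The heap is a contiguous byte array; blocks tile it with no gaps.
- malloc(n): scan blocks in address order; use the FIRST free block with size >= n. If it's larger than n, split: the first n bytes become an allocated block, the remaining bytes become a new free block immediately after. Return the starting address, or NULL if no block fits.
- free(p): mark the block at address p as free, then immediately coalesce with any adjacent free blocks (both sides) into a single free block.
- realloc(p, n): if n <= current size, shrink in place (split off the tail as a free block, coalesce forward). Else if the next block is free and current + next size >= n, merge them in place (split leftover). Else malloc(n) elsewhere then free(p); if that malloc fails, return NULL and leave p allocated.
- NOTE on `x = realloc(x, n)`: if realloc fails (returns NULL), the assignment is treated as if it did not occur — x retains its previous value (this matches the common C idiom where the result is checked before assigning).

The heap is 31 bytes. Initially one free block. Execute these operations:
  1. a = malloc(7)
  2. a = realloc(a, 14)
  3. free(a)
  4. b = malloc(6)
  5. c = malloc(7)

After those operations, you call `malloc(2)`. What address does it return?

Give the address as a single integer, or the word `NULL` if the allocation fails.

Op 1: a = malloc(7) -> a = 0; heap: [0-6 ALLOC][7-30 FREE]
Op 2: a = realloc(a, 14) -> a = 0; heap: [0-13 ALLOC][14-30 FREE]
Op 3: free(a) -> (freed a); heap: [0-30 FREE]
Op 4: b = malloc(6) -> b = 0; heap: [0-5 ALLOC][6-30 FREE]
Op 5: c = malloc(7) -> c = 6; heap: [0-5 ALLOC][6-12 ALLOC][13-30 FREE]
malloc(2): first-fit scan over [0-5 ALLOC][6-12 ALLOC][13-30 FREE] -> 13

Answer: 13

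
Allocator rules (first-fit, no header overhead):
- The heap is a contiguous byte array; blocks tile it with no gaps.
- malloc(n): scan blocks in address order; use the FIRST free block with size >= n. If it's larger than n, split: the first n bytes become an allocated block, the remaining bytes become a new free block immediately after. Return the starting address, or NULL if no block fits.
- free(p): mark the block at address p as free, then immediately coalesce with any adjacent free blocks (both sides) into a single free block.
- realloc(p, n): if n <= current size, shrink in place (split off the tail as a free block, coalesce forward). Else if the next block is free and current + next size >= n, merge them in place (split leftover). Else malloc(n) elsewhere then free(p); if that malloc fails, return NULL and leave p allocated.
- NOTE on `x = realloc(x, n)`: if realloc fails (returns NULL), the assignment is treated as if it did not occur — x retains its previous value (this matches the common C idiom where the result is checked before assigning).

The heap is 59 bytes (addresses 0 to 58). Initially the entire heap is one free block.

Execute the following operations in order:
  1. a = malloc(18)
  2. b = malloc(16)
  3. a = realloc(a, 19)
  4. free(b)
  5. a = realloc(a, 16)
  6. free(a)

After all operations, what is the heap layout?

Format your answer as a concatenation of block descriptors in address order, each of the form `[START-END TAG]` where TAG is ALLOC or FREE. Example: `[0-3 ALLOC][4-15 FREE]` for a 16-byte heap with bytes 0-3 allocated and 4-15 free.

Answer: [0-58 FREE]

Derivation:
Op 1: a = malloc(18) -> a = 0; heap: [0-17 ALLOC][18-58 FREE]
Op 2: b = malloc(16) -> b = 18; heap: [0-17 ALLOC][18-33 ALLOC][34-58 FREE]
Op 3: a = realloc(a, 19) -> a = 34; heap: [0-17 FREE][18-33 ALLOC][34-52 ALLOC][53-58 FREE]
Op 4: free(b) -> (freed b); heap: [0-33 FREE][34-52 ALLOC][53-58 FREE]
Op 5: a = realloc(a, 16) -> a = 34; heap: [0-33 FREE][34-49 ALLOC][50-58 FREE]
Op 6: free(a) -> (freed a); heap: [0-58 FREE]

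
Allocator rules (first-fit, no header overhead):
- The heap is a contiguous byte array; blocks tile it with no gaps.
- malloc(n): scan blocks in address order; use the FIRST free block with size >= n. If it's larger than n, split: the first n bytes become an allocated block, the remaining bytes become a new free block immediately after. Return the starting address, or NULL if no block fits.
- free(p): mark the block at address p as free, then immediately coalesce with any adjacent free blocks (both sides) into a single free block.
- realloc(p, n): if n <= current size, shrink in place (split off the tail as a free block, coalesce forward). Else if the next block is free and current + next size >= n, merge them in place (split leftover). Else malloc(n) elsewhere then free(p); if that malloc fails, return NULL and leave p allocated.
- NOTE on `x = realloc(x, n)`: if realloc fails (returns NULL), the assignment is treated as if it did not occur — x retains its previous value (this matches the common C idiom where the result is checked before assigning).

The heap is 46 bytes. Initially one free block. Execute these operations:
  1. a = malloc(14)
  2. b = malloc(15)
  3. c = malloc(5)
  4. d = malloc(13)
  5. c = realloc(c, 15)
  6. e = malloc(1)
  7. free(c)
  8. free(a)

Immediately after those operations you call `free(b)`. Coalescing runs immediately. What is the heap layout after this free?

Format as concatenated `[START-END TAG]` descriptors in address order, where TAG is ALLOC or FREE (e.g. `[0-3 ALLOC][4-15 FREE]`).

Answer: [0-43 FREE][44-44 ALLOC][45-45 FREE]

Derivation:
Op 1: a = malloc(14) -> a = 0; heap: [0-13 ALLOC][14-45 FREE]
Op 2: b = malloc(15) -> b = 14; heap: [0-13 ALLOC][14-28 ALLOC][29-45 FREE]
Op 3: c = malloc(5) -> c = 29; heap: [0-13 ALLOC][14-28 ALLOC][29-33 ALLOC][34-45 FREE]
Op 4: d = malloc(13) -> d = NULL; heap: [0-13 ALLOC][14-28 ALLOC][29-33 ALLOC][34-45 FREE]
Op 5: c = realloc(c, 15) -> c = 29; heap: [0-13 ALLOC][14-28 ALLOC][29-43 ALLOC][44-45 FREE]
Op 6: e = malloc(1) -> e = 44; heap: [0-13 ALLOC][14-28 ALLOC][29-43 ALLOC][44-44 ALLOC][45-45 FREE]
Op 7: free(c) -> (freed c); heap: [0-13 ALLOC][14-28 ALLOC][29-43 FREE][44-44 ALLOC][45-45 FREE]
Op 8: free(a) -> (freed a); heap: [0-13 FREE][14-28 ALLOC][29-43 FREE][44-44 ALLOC][45-45 FREE]
free(b): b = 14 -> block [14-28 ALLOC]; mark free, coalesce with adjacent free neighbors -> [0-43 FREE][44-44 ALLOC][45-45 FREE]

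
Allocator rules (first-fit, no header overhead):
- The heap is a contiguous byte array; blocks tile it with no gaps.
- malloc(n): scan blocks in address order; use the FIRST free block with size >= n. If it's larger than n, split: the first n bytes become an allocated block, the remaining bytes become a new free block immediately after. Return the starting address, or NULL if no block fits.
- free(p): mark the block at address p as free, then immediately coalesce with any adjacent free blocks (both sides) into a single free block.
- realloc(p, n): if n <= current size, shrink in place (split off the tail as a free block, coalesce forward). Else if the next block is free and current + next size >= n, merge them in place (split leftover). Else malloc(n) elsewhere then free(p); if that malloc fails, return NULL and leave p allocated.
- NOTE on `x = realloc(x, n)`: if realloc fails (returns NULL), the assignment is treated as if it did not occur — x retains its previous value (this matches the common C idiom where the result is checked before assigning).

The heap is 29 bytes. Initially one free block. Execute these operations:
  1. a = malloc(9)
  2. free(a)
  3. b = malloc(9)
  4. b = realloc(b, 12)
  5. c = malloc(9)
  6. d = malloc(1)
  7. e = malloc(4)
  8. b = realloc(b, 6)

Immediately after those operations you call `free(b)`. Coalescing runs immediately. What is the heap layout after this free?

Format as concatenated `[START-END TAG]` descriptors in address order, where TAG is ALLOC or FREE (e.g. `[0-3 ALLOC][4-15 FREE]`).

Answer: [0-11 FREE][12-20 ALLOC][21-21 ALLOC][22-25 ALLOC][26-28 FREE]

Derivation:
Op 1: a = malloc(9) -> a = 0; heap: [0-8 ALLOC][9-28 FREE]
Op 2: free(a) -> (freed a); heap: [0-28 FREE]
Op 3: b = malloc(9) -> b = 0; heap: [0-8 ALLOC][9-28 FREE]
Op 4: b = realloc(b, 12) -> b = 0; heap: [0-11 ALLOC][12-28 FREE]
Op 5: c = malloc(9) -> c = 12; heap: [0-11 ALLOC][12-20 ALLOC][21-28 FREE]
Op 6: d = malloc(1) -> d = 21; heap: [0-11 ALLOC][12-20 ALLOC][21-21 ALLOC][22-28 FREE]
Op 7: e = malloc(4) -> e = 22; heap: [0-11 ALLOC][12-20 ALLOC][21-21 ALLOC][22-25 ALLOC][26-28 FREE]
Op 8: b = realloc(b, 6) -> b = 0; heap: [0-5 ALLOC][6-11 FREE][12-20 ALLOC][21-21 ALLOC][22-25 ALLOC][26-28 FREE]
free(b): b = 0 -> block [0-5 ALLOC]; mark free, coalesce with adjacent free neighbors -> [0-11 FREE][12-20 ALLOC][21-21 ALLOC][22-25 ALLOC][26-28 FREE]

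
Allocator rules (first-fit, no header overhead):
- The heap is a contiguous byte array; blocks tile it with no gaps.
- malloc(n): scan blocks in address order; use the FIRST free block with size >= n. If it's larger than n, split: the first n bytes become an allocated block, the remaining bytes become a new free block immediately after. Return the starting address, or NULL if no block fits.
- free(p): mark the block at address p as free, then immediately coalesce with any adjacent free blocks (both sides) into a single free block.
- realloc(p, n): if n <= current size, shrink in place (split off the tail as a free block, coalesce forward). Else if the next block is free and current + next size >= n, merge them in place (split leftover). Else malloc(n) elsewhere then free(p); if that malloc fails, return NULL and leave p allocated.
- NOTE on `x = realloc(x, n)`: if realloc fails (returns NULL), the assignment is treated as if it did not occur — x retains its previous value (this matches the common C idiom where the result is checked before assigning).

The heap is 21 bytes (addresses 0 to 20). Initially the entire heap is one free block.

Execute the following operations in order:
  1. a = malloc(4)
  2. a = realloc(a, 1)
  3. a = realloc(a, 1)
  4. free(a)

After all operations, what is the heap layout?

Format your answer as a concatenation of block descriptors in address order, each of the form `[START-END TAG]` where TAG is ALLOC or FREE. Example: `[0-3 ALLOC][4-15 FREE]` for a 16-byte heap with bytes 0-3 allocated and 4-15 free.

Op 1: a = malloc(4) -> a = 0; heap: [0-3 ALLOC][4-20 FREE]
Op 2: a = realloc(a, 1) -> a = 0; heap: [0-0 ALLOC][1-20 FREE]
Op 3: a = realloc(a, 1) -> a = 0; heap: [0-0 ALLOC][1-20 FREE]
Op 4: free(a) -> (freed a); heap: [0-20 FREE]

Answer: [0-20 FREE]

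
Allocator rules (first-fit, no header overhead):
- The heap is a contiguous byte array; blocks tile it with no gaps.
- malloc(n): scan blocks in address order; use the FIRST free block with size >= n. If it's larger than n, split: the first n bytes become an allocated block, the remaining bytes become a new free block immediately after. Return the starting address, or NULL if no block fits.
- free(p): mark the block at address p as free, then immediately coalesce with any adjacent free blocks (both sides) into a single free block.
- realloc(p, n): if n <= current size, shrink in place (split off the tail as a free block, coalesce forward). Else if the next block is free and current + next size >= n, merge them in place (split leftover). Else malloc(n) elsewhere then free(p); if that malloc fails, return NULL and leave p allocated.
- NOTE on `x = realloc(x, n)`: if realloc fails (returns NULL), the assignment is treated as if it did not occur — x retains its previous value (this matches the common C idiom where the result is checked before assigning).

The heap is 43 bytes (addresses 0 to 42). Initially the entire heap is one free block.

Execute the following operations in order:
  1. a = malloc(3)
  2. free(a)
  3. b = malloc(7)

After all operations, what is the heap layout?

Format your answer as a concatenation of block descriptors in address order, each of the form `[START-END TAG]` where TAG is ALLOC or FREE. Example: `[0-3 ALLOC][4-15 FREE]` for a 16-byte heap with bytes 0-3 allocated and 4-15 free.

Op 1: a = malloc(3) -> a = 0; heap: [0-2 ALLOC][3-42 FREE]
Op 2: free(a) -> (freed a); heap: [0-42 FREE]
Op 3: b = malloc(7) -> b = 0; heap: [0-6 ALLOC][7-42 FREE]

Answer: [0-6 ALLOC][7-42 FREE]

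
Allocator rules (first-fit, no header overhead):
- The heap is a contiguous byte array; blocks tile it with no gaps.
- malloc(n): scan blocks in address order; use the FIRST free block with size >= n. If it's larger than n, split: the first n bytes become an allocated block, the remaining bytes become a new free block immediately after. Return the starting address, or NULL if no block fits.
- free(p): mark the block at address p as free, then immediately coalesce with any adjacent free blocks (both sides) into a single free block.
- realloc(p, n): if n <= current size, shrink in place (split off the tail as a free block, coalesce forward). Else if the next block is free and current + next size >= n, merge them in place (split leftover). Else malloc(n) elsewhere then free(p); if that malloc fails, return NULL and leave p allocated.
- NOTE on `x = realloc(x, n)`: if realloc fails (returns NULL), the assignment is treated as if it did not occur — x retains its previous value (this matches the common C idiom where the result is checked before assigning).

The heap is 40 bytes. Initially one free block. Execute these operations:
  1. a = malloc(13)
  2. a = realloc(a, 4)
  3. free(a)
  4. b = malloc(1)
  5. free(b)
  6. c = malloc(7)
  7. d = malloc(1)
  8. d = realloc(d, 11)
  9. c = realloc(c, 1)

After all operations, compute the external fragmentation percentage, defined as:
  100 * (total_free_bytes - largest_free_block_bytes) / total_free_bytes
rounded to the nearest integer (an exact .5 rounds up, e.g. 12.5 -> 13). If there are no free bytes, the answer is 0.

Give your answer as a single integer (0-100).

Answer: 21

Derivation:
Op 1: a = malloc(13) -> a = 0; heap: [0-12 ALLOC][13-39 FREE]
Op 2: a = realloc(a, 4) -> a = 0; heap: [0-3 ALLOC][4-39 FREE]
Op 3: free(a) -> (freed a); heap: [0-39 FREE]
Op 4: b = malloc(1) -> b = 0; heap: [0-0 ALLOC][1-39 FREE]
Op 5: free(b) -> (freed b); heap: [0-39 FREE]
Op 6: c = malloc(7) -> c = 0; heap: [0-6 ALLOC][7-39 FREE]
Op 7: d = malloc(1) -> d = 7; heap: [0-6 ALLOC][7-7 ALLOC][8-39 FREE]
Op 8: d = realloc(d, 11) -> d = 7; heap: [0-6 ALLOC][7-17 ALLOC][18-39 FREE]
Op 9: c = realloc(c, 1) -> c = 0; heap: [0-0 ALLOC][1-6 FREE][7-17 ALLOC][18-39 FREE]
Free blocks: [6 22] total_free=28 largest=22 -> 100*(28-22)/28 = 600/28 ≈ 21.429 -> rounds to 21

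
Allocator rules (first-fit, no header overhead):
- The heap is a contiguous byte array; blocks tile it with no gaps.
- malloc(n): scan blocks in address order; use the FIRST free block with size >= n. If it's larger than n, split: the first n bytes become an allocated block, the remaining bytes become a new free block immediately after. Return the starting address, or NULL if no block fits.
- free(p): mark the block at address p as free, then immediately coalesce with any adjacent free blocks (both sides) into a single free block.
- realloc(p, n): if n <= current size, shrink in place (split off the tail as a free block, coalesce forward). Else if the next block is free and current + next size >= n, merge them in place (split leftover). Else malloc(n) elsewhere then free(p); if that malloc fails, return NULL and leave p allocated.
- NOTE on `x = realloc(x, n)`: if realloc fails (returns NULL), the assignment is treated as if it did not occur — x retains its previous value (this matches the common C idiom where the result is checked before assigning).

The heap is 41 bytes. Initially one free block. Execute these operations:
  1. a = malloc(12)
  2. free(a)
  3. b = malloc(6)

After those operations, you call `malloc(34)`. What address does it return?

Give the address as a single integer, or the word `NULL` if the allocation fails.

Answer: 6

Derivation:
Op 1: a = malloc(12) -> a = 0; heap: [0-11 ALLOC][12-40 FREE]
Op 2: free(a) -> (freed a); heap: [0-40 FREE]
Op 3: b = malloc(6) -> b = 0; heap: [0-5 ALLOC][6-40 FREE]
malloc(34): first-fit scan over [0-5 ALLOC][6-40 FREE] -> 6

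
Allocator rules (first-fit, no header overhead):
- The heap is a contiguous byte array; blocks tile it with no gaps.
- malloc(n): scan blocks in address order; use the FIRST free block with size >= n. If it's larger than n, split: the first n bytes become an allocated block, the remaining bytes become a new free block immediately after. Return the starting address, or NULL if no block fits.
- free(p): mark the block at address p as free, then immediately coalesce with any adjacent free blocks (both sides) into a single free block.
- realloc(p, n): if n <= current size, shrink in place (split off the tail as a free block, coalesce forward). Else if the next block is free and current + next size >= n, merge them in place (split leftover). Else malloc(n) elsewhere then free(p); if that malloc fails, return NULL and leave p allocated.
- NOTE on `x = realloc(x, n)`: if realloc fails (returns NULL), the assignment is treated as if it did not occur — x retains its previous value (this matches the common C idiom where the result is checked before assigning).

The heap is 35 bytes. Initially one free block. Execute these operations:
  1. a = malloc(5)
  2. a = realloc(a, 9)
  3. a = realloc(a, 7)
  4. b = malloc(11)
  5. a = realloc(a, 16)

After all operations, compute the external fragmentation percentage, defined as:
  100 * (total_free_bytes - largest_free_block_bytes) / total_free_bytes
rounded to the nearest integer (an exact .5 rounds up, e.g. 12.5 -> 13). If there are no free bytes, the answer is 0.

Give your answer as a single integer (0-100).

Op 1: a = malloc(5) -> a = 0; heap: [0-4 ALLOC][5-34 FREE]
Op 2: a = realloc(a, 9) -> a = 0; heap: [0-8 ALLOC][9-34 FREE]
Op 3: a = realloc(a, 7) -> a = 0; heap: [0-6 ALLOC][7-34 FREE]
Op 4: b = malloc(11) -> b = 7; heap: [0-6 ALLOC][7-17 ALLOC][18-34 FREE]
Op 5: a = realloc(a, 16) -> a = 18; heap: [0-6 FREE][7-17 ALLOC][18-33 ALLOC][34-34 FREE]
Free blocks: [7 1] total_free=8 largest=7 -> 100*(8-7)/8 = 100/8 = 12.5 -> rounds to 13

Answer: 13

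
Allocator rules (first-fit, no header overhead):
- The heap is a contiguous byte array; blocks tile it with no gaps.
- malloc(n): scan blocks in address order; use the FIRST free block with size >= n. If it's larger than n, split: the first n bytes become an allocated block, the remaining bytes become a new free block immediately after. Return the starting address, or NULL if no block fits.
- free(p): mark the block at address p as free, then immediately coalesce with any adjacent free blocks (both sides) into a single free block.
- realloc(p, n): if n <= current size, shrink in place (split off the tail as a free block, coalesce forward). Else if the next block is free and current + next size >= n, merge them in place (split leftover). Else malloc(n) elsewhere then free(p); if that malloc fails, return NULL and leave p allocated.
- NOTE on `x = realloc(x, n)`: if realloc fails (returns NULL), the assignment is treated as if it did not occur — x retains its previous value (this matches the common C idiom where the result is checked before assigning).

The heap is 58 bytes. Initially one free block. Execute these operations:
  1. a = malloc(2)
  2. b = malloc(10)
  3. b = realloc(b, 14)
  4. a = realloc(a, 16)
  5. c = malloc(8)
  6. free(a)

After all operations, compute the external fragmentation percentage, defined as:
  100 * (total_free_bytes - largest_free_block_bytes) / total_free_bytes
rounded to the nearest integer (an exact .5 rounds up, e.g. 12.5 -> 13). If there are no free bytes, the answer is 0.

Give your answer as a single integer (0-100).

Answer: 50

Derivation:
Op 1: a = malloc(2) -> a = 0; heap: [0-1 ALLOC][2-57 FREE]
Op 2: b = malloc(10) -> b = 2; heap: [0-1 ALLOC][2-11 ALLOC][12-57 FREE]
Op 3: b = realloc(b, 14) -> b = 2; heap: [0-1 ALLOC][2-15 ALLOC][16-57 FREE]
Op 4: a = realloc(a, 16) -> a = 16; heap: [0-1 FREE][2-15 ALLOC][16-31 ALLOC][32-57 FREE]
Op 5: c = malloc(8) -> c = 32; heap: [0-1 FREE][2-15 ALLOC][16-31 ALLOC][32-39 ALLOC][40-57 FREE]
Op 6: free(a) -> (freed a); heap: [0-1 FREE][2-15 ALLOC][16-31 FREE][32-39 ALLOC][40-57 FREE]
Free blocks: [2 16 18] total_free=36 largest=18 -> 100*(36-18)/36 = 1800/36 = 50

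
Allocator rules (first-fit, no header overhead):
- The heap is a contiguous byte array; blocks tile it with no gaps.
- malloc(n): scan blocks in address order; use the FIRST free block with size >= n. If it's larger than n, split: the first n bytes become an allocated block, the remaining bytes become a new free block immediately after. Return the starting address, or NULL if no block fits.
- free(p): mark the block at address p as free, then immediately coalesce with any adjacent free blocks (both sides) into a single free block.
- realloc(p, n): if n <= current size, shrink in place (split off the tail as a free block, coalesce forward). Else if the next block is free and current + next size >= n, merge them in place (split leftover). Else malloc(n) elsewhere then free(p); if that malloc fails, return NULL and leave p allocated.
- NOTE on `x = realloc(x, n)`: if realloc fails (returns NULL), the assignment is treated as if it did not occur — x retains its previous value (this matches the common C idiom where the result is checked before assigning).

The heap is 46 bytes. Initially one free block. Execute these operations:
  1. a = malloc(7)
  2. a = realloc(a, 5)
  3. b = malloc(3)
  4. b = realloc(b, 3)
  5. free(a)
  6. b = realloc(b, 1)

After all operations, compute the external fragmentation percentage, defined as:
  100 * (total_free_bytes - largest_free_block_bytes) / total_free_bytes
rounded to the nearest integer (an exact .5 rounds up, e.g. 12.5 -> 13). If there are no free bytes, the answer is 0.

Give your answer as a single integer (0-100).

Answer: 11

Derivation:
Op 1: a = malloc(7) -> a = 0; heap: [0-6 ALLOC][7-45 FREE]
Op 2: a = realloc(a, 5) -> a = 0; heap: [0-4 ALLOC][5-45 FREE]
Op 3: b = malloc(3) -> b = 5; heap: [0-4 ALLOC][5-7 ALLOC][8-45 FREE]
Op 4: b = realloc(b, 3) -> b = 5; heap: [0-4 ALLOC][5-7 ALLOC][8-45 FREE]
Op 5: free(a) -> (freed a); heap: [0-4 FREE][5-7 ALLOC][8-45 FREE]
Op 6: b = realloc(b, 1) -> b = 5; heap: [0-4 FREE][5-5 ALLOC][6-45 FREE]
Free blocks: [5 40] total_free=45 largest=40 -> 100*(45-40)/45 = 500/45 ≈ 11.111 -> rounds to 11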